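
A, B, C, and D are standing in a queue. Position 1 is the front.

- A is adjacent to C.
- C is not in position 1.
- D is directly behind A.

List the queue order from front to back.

B, C, A, D

From clues 1–2: C is in {2,3,4}.
From clues 1–3: B → position 1, C → position 2, A → position 3, D → position 4.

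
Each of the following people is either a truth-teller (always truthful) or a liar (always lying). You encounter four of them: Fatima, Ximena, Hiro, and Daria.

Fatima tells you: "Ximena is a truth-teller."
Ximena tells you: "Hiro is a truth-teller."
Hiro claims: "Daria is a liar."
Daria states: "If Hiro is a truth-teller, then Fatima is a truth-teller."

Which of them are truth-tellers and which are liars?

Fatima: liar, Ximena: liar, Hiro: liar, Daria: truth-teller

Consider Fatima. Suppose Fatima is a truth-teller.
Then no assignment of the remaining roles makes every statement match its speaker's type — contradiction.
So Fatima is a liar.
Consider Ximena. Suppose Ximena is a truth-teller.
Then Fatima's statement comes out true, contradicting Fatima being a liar.
So Ximena is a liar.
Consider Hiro. Suppose Hiro is a truth-teller.
Then Ximena's statement comes out true, contradicting Ximena being a liar.
So Hiro is a liar.
With that fixed, Daria's statement is true, so Daria is a truth-teller.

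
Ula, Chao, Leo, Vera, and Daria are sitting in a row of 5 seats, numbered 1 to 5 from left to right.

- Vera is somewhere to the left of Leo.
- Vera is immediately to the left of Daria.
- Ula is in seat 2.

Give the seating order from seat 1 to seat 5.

From clue 1: Leo is in {2,3,4,5}.
From clues 1–2: Leo is in {3,4,5}.
From clues 1–3: Chao → seat 1, Ula → seat 2, Vera → seat 3, Daria → seat 4, Leo → seat 5.

Chao, Ula, Vera, Daria, Leo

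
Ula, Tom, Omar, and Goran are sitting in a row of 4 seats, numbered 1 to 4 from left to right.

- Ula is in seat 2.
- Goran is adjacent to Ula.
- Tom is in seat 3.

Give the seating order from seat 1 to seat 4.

Goran, Ula, Tom, Omar

From clue 1: Ula → seat 2.
From clues 1–2: Goran is in {1,3}.
From clues 1–3: Goran → seat 1, Tom → seat 3, Omar → seat 4.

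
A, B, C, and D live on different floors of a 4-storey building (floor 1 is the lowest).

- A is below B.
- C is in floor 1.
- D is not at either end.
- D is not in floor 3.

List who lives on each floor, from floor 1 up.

From clue 1: A is in {1,2,3}.
From clues 1–2: C → floor 1.
From clues 1–3: B → floor 4.
From clues 1–4: D → floor 2, A → floor 3.

C, D, A, B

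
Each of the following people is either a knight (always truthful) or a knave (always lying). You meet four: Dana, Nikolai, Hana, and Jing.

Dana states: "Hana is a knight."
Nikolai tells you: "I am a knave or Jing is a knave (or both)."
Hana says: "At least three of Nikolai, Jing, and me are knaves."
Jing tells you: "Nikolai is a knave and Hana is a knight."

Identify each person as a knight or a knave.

Dana: knave, Nikolai: knight, Hana: knave, Jing: knave

Consider Dana. Suppose Dana is a knight.
Then no assignment of the remaining roles makes every statement match its speaker's type — contradiction.
So Dana is a knave.
Consider Nikolai. Suppose Nikolai is a knave.
Then Nikolai's own statement would have to be false, but it can't be — contradiction.
So Nikolai is a knight.
With that fixed, Hana's statement is false, so Hana is a knave.
With that fixed, Jing's statement is false, so Jing is a knave.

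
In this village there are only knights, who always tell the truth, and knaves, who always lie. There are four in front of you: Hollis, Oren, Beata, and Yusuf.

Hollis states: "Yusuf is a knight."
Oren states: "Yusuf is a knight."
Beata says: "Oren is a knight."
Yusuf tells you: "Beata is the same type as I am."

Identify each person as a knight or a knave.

Hollis: knight, Oren: knight, Beata: knight, Yusuf: knight

Consider Hollis. Suppose Hollis is a knave.
Then no assignment of the remaining roles makes every statement match its speaker's type — contradiction.
So Hollis is a knight.
Consider Oren. Suppose Oren is a knave.
Then no assignment of the remaining roles makes every statement match its speaker's type — contradiction.
So Oren is a knight.
With that fixed, Beata's statement is true, so Beata is a knight.
Consider Yusuf. Suppose Yusuf is a knave.
Then Hollis's statement comes out false, contradicting Hollis being a knight.
So Yusuf is a knight.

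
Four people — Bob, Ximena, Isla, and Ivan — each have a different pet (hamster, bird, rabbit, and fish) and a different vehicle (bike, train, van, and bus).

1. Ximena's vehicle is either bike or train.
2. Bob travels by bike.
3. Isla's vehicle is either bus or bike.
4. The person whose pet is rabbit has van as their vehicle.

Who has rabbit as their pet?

Ivan

With clues 1–4, Bob, Isla, and Ximena are impossible for the one with pet rabbit.
That leaves Ivan.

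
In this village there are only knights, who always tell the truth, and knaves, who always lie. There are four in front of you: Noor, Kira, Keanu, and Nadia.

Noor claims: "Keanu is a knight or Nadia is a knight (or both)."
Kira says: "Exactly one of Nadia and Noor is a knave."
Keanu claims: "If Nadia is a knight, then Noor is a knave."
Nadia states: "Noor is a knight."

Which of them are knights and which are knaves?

Noor: knight, Kira: knave, Keanu: knave, Nadia: knight

Consider Noor. Suppose Noor is a knave.
Then no assignment of the remaining roles makes every statement match its speaker's type — contradiction.
So Noor is a knight.
With that fixed, Nadia's statement is true, so Nadia is a knight.
With that fixed, Kira's statement is false, so Kira is a knave.
With that fixed, Keanu's statement is false, so Keanu is a knave.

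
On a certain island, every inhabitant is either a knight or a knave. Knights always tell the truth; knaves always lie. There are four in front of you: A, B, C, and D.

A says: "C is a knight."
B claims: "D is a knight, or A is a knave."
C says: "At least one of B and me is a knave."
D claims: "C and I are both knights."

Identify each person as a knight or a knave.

Consider A. Suppose A is a knave.
Then no assignment of the remaining roles makes every statement match its speaker's type — contradiction.
So A is a knight.
Consider B. Suppose B is a knight.
Then whichever role C has, C's statement has the wrong truth value — contradiction.
So B is a knave.
With that fixed, C's statement is true, so C is a knight.
Consider D. Suppose D is a knight.
Then B's statement comes out true, contradicting B being a knave.
So D is a knave.

A: knight, B: knave, C: knight, D: knave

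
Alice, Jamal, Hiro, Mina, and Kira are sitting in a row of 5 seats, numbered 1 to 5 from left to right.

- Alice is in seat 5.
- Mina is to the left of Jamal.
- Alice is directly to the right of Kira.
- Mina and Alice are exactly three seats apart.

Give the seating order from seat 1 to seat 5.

From clue 1: Alice → seat 5.
From clues 1–2: Jamal is in {2,3,4}.
From clues 1–3: Kira → seat 4.
From clues 1–4: Hiro → seat 1, Mina → seat 2, Jamal → seat 3.

Hiro, Mina, Jamal, Kira, Alice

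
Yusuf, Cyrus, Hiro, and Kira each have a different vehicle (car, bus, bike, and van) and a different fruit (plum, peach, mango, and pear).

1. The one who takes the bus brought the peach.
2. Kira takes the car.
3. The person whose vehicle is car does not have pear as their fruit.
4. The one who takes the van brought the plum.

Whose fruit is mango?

With clues 1–4, Cyrus, Hiro, and Yusuf are impossible for the one with fruit mango.
That leaves Kira.

Kira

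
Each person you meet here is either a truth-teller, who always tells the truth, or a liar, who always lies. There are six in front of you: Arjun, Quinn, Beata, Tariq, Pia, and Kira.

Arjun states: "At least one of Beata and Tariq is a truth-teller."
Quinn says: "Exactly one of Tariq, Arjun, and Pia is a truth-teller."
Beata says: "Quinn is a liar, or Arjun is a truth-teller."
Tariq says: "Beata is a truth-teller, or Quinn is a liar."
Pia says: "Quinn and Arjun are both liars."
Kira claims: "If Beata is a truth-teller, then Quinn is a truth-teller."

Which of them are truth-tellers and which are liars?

Arjun: truth-teller, Quinn: liar, Beata: truth-teller, Tariq: truth-teller, Pia: liar, Kira: liar

Consider Arjun. Suppose Arjun is a liar.
Then no assignment of the remaining roles makes every statement match its speaker's type — contradiction.
So Arjun is a truth-teller.
With that fixed, Beata's statement is true, so Beata is a truth-teller.
With that fixed, Tariq's statement is true, so Tariq is a truth-teller.
With that fixed, Pia's statement is false, so Pia is a liar.
With that fixed, Quinn's statement is false, so Quinn is a liar.
With that fixed, Kira's statement is false, so Kira is a liar.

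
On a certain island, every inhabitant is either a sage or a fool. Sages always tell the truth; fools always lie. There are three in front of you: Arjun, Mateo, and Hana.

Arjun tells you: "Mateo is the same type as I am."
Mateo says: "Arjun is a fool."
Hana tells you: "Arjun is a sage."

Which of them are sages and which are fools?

Arjun: fool, Mateo: sage, Hana: fool

Consider Arjun. Suppose Arjun is a sage.
Then no assignment of the remaining roles makes every statement match its speaker's type — contradiction.
So Arjun is a fool.
With that fixed, Mateo's statement is true, so Mateo is a sage.
With that fixed, Hana's statement is false, so Hana is a fool.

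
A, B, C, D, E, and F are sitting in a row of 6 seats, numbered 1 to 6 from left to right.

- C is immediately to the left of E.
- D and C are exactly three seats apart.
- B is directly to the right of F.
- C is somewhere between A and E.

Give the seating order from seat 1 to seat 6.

From clue 1: C is in {1,2,3,4,5}.
From clues 1–3: A is in {1,3,5,6}.
From clues 1–4: A → seat 1, D → seat 2, F → seat 3, B → seat 4, C → seat 5, E → seat 6.

A, D, F, B, C, E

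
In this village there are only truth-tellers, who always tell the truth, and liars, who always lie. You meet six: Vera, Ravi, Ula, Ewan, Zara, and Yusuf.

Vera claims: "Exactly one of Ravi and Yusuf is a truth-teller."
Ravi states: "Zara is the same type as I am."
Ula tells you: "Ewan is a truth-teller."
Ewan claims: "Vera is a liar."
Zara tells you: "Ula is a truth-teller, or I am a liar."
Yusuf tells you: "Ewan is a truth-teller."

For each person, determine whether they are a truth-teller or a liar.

Vera: liar, Ravi: truth-teller, Ula: truth-teller, Ewan: truth-teller, Zara: truth-teller, Yusuf: truth-teller

Consider Vera. Suppose Vera is a truth-teller.
Then no assignment of the remaining roles makes every statement match its speaker's type — contradiction.
So Vera is a liar.
With that fixed, Ewan's statement is true, so Ewan is a truth-teller.
With that fixed, Yusuf's statement is true, so Yusuf is a truth-teller.
With that fixed, Ula's statement is true, so Ula is a truth-teller.
With that fixed, Zara's statement is true, so Zara is a truth-teller.
Consider Ravi. Suppose Ravi is a liar.
Then Vera's statement comes out true, contradicting Vera being a liar.
So Ravi is a truth-teller.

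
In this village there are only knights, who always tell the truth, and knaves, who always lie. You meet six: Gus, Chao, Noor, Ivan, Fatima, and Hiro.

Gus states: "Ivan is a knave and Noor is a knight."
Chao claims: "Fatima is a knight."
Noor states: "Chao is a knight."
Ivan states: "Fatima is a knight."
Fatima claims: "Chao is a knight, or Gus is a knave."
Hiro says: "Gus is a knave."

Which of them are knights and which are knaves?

Gus: knave, Chao: knight, Noor: knight, Ivan: knight, Fatima: knight, Hiro: knight

Consider Gus. Suppose Gus is a knight.
Then no assignment of the remaining roles makes every statement match its speaker's type — contradiction.
So Gus is a knave.
With that fixed, Fatima's statement is true, so Fatima is a knight.
With that fixed, Hiro's statement is true, so Hiro is a knight.
With that fixed, Chao's statement is true, so Chao is a knight.
With that fixed, Noor's statement is true, so Noor is a knight.
With that fixed, Ivan's statement is true, so Ivan is a knight.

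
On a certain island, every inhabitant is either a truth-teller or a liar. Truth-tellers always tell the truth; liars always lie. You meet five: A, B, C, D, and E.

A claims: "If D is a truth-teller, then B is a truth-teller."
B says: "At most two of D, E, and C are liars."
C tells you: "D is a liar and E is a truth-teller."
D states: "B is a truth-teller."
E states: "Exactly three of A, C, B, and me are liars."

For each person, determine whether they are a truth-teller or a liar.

A: truth-teller, B: truth-teller, C: liar, D: truth-teller, E: liar

Consider A. Suppose A is a liar.
Then no assignment of the remaining roles makes every statement match its speaker's type — contradiction.
So A is a truth-teller.
Consider B. Suppose B is a liar.
Then no assignment of the remaining roles makes every statement match its speaker's type — contradiction.
So B is a truth-teller.
With that fixed, D's statement is true, so D is a truth-teller.
With that fixed, E's statement is false, so E is a liar.
With that fixed, C's statement is false, so C is a liar.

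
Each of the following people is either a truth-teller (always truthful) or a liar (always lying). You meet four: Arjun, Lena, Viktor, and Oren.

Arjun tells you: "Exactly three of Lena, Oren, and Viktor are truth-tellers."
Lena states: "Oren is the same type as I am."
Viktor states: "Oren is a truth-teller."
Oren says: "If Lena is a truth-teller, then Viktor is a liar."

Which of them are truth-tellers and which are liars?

Arjun: liar, Lena: liar, Viktor: truth-teller, Oren: truth-teller

Consider Arjun. Suppose Arjun is a truth-teller.
Then no assignment of the remaining roles makes every statement match its speaker's type — contradiction.
So Arjun is a liar.
Consider Lena. Suppose Lena is a truth-teller.
Then no assignment of the remaining roles makes every statement match its speaker's type — contradiction.
So Lena is a liar.
With that fixed, Oren's statement is true, so Oren is a truth-teller.
With that fixed, Viktor's statement is true, so Viktor is a truth-teller.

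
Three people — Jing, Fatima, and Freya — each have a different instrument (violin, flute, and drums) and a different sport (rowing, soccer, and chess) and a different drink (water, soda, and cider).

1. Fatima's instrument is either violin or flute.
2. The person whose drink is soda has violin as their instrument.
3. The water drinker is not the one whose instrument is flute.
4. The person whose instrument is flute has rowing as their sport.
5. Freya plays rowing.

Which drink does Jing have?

With clues 1–5, cider and soda are impossible for Jing's drink.
That leaves water.

water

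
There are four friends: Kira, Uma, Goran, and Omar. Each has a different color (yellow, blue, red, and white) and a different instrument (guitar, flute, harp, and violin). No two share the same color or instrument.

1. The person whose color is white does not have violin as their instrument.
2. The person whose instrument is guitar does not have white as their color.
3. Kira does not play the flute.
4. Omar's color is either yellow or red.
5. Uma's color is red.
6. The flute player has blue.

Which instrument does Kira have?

With clues 1–3, flute is impossible for Kira's instrument.
With clues 1–6, guitar and violin are impossible for Kira's instrument.
That leaves harp.

harp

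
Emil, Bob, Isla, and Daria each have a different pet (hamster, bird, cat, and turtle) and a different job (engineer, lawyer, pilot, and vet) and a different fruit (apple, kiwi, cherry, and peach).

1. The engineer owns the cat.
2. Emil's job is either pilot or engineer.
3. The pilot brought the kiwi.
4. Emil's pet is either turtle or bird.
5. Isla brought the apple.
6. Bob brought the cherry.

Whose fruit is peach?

Daria

With clues 1–4, Emil is impossible for the one with fruit peach.
With clues 1–5, Isla is impossible for the one with fruit peach.
With clues 1–6, Bob is impossible for the one with fruit peach.
That leaves Daria.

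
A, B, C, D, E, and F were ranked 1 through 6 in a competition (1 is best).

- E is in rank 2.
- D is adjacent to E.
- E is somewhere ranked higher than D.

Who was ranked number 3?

With clue 1, E is ruled out for rank 3.
With clues 1–3, A, B, C, and F are ruled out for rank 3.
So rank 3 is D.

D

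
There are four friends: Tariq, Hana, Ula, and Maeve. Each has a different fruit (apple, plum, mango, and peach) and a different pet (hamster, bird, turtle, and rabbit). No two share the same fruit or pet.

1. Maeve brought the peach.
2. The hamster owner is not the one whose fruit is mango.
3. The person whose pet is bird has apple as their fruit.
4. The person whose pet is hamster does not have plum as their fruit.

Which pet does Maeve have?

With clues 1–3, bird is impossible for Maeve's pet.
With clues 1–4, rabbit and turtle are impossible for Maeve's pet.
That leaves hamster.

hamster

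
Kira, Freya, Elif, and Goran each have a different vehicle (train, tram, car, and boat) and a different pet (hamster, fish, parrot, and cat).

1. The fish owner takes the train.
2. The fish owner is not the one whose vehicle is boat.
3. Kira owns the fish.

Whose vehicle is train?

With clues 1–3, Elif, Freya, and Goran are impossible for the one with vehicle train.
That leaves Kira.

Kira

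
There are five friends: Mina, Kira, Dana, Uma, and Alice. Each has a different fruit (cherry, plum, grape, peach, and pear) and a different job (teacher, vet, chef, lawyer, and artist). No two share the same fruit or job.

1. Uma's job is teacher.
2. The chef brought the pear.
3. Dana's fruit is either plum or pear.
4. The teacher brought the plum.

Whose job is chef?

Clue 1 rules out Uma for the one with job chef.
With clues 1–4, Alice, Kira, and Mina are impossible for the one with job chef.
That leaves Dana.

Dana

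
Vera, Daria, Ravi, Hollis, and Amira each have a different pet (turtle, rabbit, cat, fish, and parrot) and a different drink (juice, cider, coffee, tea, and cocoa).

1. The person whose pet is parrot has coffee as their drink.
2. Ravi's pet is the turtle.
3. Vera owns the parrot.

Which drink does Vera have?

With clues 1–3, cider, cocoa, juice, and tea are impossible for Vera's drink.
That leaves coffee.

coffee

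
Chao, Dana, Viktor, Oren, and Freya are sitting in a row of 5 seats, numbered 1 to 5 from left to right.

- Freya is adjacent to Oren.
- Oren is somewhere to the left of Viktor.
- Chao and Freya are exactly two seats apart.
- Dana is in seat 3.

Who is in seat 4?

Chao

With clues 1–4, Dana, Freya, Oren, and Viktor are ruled out for seat 4.
So seat 4 is Chao.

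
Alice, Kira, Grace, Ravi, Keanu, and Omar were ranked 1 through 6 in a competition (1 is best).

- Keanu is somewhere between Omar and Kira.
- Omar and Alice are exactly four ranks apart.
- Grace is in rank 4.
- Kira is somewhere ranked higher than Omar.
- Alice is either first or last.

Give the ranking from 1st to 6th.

Alice, Kira, Keanu, Grace, Omar, Ravi

From clue 1: Keanu is in {2,3,4,5}.
From clues 1–2: Alice is in {1,2,5,6}.
From clues 1–3: Grace → rank 4.
From clues 1–4: Alice is in {1,2}.
From clues 1–5: Alice → rank 1, Kira → rank 2, Keanu → rank 3, Omar → rank 5, Ravi → rank 6.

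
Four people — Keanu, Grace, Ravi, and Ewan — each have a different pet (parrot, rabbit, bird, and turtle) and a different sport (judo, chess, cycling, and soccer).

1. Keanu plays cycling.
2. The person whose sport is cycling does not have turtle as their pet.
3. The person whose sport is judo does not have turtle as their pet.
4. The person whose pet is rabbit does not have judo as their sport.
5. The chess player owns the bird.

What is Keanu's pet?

rabbit

With clues 1–2, turtle is impossible for Keanu's pet.
With clues 1–5, bird and parrot are impossible for Keanu's pet.
That leaves rabbit.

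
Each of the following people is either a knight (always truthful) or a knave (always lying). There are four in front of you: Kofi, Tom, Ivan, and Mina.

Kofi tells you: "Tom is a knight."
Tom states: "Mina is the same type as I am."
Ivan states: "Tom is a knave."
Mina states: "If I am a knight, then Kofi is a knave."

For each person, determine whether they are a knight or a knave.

Kofi: knave, Tom: knave, Ivan: knight, Mina: knight

Consider Kofi. Suppose Kofi is a knight.
Then whichever role Mina has, Mina's statement has the wrong truth value — contradiction.
So Kofi is a knave.
With that fixed, Mina's statement is true, so Mina is a knight.
Consider Tom. Suppose Tom is a knight.
Then Kofi's statement comes out true, contradicting Kofi being a knave.
So Tom is a knave.
With that fixed, Ivan's statement is true, so Ivan is a knight.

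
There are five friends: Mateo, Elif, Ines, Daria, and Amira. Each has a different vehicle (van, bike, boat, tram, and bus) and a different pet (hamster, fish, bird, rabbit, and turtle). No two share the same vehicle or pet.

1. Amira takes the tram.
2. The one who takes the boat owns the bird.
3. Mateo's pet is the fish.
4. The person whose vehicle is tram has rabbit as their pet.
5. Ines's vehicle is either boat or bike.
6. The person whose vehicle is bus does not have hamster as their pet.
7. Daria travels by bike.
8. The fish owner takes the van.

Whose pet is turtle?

Elif

With clues 1–3, Mateo is impossible for the one with pet turtle.
With clues 1–4, Amira is impossible for the one with pet turtle.
With clues 1–7, Ines is impossible for the one with pet turtle.
With clues 1–8, Daria is impossible for the one with pet turtle.
That leaves Elif.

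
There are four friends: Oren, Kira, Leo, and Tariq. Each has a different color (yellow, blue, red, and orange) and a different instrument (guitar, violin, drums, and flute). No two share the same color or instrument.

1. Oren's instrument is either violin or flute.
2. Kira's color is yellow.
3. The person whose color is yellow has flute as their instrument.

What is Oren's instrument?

violin

Clue 1 rules out drums and guitar for Oren's instrument.
With clues 1–3, flute is impossible for Oren's instrument.
That leaves violin.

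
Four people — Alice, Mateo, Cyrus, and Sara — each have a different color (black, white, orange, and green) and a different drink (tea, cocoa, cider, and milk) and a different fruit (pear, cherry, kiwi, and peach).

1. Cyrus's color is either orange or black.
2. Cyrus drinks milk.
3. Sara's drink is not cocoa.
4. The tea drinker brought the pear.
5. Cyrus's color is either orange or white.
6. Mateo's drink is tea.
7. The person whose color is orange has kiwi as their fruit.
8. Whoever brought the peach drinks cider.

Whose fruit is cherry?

Alice

With clues 1–6, Mateo is impossible for the one with fruit cherry.
With clues 1–7, Cyrus is impossible for the one with fruit cherry.
With clues 1–8, Sara is impossible for the one with fruit cherry.
That leaves Alice.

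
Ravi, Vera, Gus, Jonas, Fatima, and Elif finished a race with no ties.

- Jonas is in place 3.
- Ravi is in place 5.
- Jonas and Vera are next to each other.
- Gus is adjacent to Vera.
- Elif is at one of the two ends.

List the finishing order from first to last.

Gus, Vera, Jonas, Fatima, Ravi, Elif

From clue 1: Jonas → place 3.
From clues 1–2: Ravi → place 5.
From clues 1–3: Vera is in {2,4}.
From clues 1–4: Gus → place 1, Vera → place 2.
From clues 1–5: Fatima → place 4, Elif → place 6.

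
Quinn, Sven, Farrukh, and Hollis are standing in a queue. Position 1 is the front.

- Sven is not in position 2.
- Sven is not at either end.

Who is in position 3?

With clues 1–2, Farrukh, Hollis, and Quinn are ruled out for position 3.
So position 3 is Sven.

Sven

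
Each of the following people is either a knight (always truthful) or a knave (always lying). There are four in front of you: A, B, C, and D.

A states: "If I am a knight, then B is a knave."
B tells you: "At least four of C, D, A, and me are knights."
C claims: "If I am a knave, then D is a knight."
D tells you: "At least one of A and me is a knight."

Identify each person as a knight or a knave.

Consider A. Suppose A is a knave.
Then A's own statement would have to be false, but it can't be — contradiction.
So A is a knight.
With that fixed, D's statement is true, so D is a knight.
With that fixed, C's statement is true, so C is a knight.
Consider B. Suppose B is a knight.
Then A's statement comes out false, contradicting A being a knight.
So B is a knave.

A: knight, B: knave, C: knight, D: knight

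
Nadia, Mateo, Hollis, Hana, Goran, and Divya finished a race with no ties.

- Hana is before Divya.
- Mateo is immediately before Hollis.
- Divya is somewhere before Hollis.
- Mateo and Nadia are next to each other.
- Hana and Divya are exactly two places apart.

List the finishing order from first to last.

Hana, Goran, Divya, Nadia, Mateo, Hollis

From clue 1: Hana is in {1,2,3,4,5}.
From clues 1–2: Mateo is in {1,2,3,4,5}.
From clues 1–3: Mateo is in {3,4,5}.
From clues 1–4: Nadia is in {3,4}.
From clues 1–5: Hana → place 1, Goran → place 2, Divya → place 3, Nadia → place 4, Mateo → place 5, Hollis → place 6.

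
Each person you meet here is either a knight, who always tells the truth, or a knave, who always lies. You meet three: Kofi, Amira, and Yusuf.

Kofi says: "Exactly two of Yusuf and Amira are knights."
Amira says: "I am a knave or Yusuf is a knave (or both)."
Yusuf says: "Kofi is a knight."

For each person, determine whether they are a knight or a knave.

Consider Kofi. Suppose Kofi is a knight.
Then no assignment of the remaining roles makes every statement match its speaker's type — contradiction.
So Kofi is a knave.
With that fixed, Yusuf's statement is false, so Yusuf is a knave.
With that fixed, Amira's statement is true, so Amira is a knight.

Kofi: knave, Amira: knight, Yusuf: knave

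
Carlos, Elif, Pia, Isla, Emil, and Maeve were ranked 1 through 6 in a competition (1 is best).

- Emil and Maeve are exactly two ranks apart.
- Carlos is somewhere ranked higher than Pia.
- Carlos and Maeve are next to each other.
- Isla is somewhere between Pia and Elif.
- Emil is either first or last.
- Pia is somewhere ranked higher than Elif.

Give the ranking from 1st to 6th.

From clues 1–2: Carlos is in {1,2,3,4,5}.
From clues 1–3: Pia is in {3,4,5,6}.
From clues 1–5: Isla is in {2,5}.
From clues 1–6: Emil → rank 1, Carlos → rank 2, Maeve → rank 3, Pia → rank 4, Isla → rank 5, Elif → rank 6.

Emil, Carlos, Maeve, Pia, Isla, Elif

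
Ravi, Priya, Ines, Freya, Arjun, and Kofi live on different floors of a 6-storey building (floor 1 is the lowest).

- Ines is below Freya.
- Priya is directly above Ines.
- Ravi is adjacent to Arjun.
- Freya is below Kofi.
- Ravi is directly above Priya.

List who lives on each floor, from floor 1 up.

From clue 1: Ines is in {1,2,3,4,5}.
From clues 1–2: Priya is in {2,3,4,5}.
From clues 1–4: Priya is in {2,4}.
From clues 1–5: Ines → floor 1, Priya → floor 2, Ravi → floor 3, Arjun → floor 4, Freya → floor 5, Kofi → floor 6.

Ines, Priya, Ravi, Arjun, Freya, Kofi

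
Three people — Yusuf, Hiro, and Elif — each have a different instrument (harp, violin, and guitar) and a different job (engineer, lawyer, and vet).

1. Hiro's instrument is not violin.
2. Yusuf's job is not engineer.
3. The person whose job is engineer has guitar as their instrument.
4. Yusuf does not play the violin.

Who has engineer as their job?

With clues 1–2, Yusuf is impossible for the one with job engineer.
With clues 1–4, Elif is impossible for the one with job engineer.
That leaves Hiro.

Hiro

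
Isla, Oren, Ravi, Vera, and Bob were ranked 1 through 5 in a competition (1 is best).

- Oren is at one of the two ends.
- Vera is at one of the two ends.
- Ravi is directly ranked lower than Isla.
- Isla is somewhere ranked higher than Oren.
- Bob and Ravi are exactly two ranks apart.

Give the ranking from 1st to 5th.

Vera, Bob, Isla, Ravi, Oren

From clue 1: Oren is in {1,5}.
From clues 1–3: Isla is in {2,3}.
From clues 1–4: Vera → rank 1, Oren → rank 5.
From clues 1–5: Bob → rank 2, Isla → rank 3, Ravi → rank 4.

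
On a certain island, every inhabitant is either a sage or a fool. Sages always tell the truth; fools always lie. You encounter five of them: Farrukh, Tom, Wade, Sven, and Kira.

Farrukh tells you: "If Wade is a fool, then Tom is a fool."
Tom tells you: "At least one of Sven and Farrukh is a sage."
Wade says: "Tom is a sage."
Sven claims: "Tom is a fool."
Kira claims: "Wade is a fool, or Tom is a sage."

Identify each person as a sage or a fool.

Farrukh: sage, Tom: sage, Wade: sage, Sven: fool, Kira: sage

Consider Farrukh. Suppose Farrukh is a fool.
Then no assignment of the remaining roles makes every statement match its speaker's type — contradiction.
So Farrukh is a sage.
With that fixed, Tom's statement is true, so Tom is a sage.
With that fixed, Wade's statement is true, so Wade is a sage.
With that fixed, Sven's statement is false, so Sven is a fool.
With that fixed, Kira's statement is true, so Kira is a sage.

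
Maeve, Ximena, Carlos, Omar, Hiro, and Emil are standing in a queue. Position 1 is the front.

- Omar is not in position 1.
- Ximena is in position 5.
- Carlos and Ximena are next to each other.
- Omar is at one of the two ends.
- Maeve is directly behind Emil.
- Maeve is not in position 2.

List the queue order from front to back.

From clue 1: Omar is in {2,3,4,5,6}.
From clues 1–2: Ximena → position 5.
From clues 1–3: Carlos is in {4,6}.
From clues 1–4: Carlos → position 4, Omar → position 6.
From clues 1–5: Maeve is in {2,3}.
From clues 1–6: Hiro → position 1, Emil → position 2, Maeve → position 3.

Hiro, Emil, Maeve, Carlos, Ximena, Omar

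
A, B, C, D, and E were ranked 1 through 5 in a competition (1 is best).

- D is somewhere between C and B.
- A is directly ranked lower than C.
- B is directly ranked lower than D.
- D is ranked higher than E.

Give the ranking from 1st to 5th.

From clue 1: D is in {2,3,4}.
From clues 1–3: A is in {2,3}.
From clues 1–4: C → rank 1, A → rank 2, D → rank 3, B → rank 4, E → rank 5.

C, A, D, B, E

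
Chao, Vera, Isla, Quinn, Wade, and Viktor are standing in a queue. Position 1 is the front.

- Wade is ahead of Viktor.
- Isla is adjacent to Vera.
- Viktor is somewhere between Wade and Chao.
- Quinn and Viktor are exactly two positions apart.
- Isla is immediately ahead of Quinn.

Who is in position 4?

Wade

With clues 1–5, Chao, Isla, Quinn, Vera, and Viktor are ruled out for position 4.
So position 4 is Wade.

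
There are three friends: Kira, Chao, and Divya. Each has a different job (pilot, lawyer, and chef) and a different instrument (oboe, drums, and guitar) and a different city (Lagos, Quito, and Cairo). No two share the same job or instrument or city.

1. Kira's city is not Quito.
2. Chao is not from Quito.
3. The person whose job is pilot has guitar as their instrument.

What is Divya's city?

Quito

With clues 1–2, Cairo and Lagos are impossible for Divya's city.
That leaves Quito.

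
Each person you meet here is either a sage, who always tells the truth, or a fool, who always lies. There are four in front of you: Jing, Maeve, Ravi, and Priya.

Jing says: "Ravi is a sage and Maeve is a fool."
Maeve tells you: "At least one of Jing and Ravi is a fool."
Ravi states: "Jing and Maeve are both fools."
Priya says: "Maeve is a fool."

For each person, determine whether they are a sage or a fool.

Consider Jing. Suppose Jing is a sage.
Then no assignment of the remaining roles makes every statement match its speaker's type — contradiction.
So Jing is a fool.
With that fixed, Maeve's statement is true, so Maeve is a sage.
With that fixed, Ravi's statement is false, so Ravi is a fool.
With that fixed, Priya's statement is false, so Priya is a fool.

Jing: fool, Maeve: sage, Ravi: fool, Priya: fool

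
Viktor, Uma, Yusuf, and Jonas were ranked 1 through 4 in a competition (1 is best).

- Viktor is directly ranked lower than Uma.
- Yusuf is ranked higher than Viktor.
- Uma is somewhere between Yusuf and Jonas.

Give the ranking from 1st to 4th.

From clue 1: Viktor is in {2,3,4}.
From clues 1–2: Viktor is in {3,4}.
From clues 1–3: Yusuf → rank 1, Uma → rank 2, Viktor → rank 3, Jonas → rank 4.

Yusuf, Uma, Viktor, Jonas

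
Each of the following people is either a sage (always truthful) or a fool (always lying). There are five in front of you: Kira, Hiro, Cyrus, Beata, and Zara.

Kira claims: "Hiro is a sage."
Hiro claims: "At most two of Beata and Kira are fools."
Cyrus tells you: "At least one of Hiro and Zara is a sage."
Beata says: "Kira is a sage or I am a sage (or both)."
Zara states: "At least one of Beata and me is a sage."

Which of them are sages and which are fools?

Kira: sage, Hiro: sage, Cyrus: sage, Beata: sage, Zara: sage

Regardless of anyone's role, Hiro's statement is true, so Hiro is a sage.
With that fixed, Cyrus's statement is true, so Cyrus is a sage.
With that fixed, Kira's statement is true, so Kira is a sage.
With that fixed, Beata's statement is true, so Beata is a sage.
With that fixed, Zara's statement is true, so Zara is a sage.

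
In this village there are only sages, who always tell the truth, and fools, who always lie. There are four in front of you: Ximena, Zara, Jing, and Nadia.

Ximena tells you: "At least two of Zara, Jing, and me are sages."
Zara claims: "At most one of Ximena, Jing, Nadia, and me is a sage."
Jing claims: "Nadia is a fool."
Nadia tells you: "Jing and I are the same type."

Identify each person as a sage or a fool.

Ximena: sage, Zara: fool, Jing: sage, Nadia: fool

Consider Ximena. Suppose Ximena is a fool.
Then no assignment of the remaining roles makes every statement match its speaker's type — contradiction.
So Ximena is a sage.
Consider Zara. Suppose Zara is a sage.
Then Zara's own statement would have to be true, but it can't be — contradiction.
So Zara is a fool.
Consider Jing. Suppose Jing is a fool.
Then Ximena's statement comes out false, contradicting Ximena being a sage.
So Jing is a sage.
Consider Nadia. Suppose Nadia is a sage.
Then Jing's statement comes out false, contradicting Jing being a sage.
So Nadia is a fool.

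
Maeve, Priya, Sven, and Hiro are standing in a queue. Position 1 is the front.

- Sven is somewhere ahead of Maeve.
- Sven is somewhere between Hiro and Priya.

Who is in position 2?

With clues 1–2, Hiro, Maeve, and Priya are ruled out for position 2.
So position 2 is Sven.

Sven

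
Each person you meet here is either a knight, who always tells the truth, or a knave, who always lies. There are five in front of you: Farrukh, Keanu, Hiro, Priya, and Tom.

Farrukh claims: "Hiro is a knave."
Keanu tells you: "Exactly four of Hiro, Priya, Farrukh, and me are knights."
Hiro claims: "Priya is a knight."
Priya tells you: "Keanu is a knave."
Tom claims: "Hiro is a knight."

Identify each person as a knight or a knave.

Farrukh: knave, Keanu: knave, Hiro: knight, Priya: knight, Tom: knight

Consider Farrukh. Suppose Farrukh is a knight.
Then no assignment of the remaining roles makes every statement match its speaker's type — contradiction.
So Farrukh is a knave.
With that fixed, Keanu's statement is false, so Keanu is a knave.
With that fixed, Priya's statement is true, so Priya is a knight.
With that fixed, Hiro's statement is true, so Hiro is a knight.
With that fixed, Tom's statement is true, so Tom is a knight.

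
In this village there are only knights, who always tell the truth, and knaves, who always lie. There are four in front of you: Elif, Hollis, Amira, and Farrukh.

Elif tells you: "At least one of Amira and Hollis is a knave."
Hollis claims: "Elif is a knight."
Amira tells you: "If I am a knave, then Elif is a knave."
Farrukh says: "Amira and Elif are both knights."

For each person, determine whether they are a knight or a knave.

Consider Elif. Suppose Elif is a knave.
Then no assignment of the remaining roles makes every statement match its speaker's type — contradiction.
So Elif is a knight.
With that fixed, Hollis's statement is true, so Hollis is a knight.
Consider Amira. Suppose Amira is a knight.
Then Elif's statement comes out false, contradicting Elif being a knight.
So Amira is a knave.
With that fixed, Farrukh's statement is false, so Farrukh is a knave.

Elif: knight, Hollis: knight, Amira: knave, Farrukh: knave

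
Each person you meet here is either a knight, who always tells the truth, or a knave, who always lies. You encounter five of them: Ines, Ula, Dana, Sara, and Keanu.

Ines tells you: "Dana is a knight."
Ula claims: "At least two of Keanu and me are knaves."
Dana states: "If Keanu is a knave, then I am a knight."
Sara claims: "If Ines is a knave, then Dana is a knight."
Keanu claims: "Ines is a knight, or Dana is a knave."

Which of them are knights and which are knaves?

Ines: knight, Ula: knave, Dana: knight, Sara: knight, Keanu: knight

Consider Ines. Suppose Ines is a knave.
Then no assignment of the remaining roles makes every statement match its speaker's type — contradiction.
So Ines is a knight.
With that fixed, Sara's statement is true, so Sara is a knight.
With that fixed, Keanu's statement is true, so Keanu is a knight.
With that fixed, Ula's statement is false, so Ula is a knave.
With that fixed, Dana's statement is true, so Dana is a knight.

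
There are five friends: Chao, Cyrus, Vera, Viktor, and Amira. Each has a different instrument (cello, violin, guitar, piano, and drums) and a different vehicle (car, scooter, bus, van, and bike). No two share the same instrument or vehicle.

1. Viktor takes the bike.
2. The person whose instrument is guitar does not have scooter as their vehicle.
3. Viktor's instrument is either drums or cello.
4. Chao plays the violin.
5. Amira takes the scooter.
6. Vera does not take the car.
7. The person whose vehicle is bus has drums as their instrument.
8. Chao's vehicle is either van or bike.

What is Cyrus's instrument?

With clues 1–4, violin is impossible for Cyrus's instrument.
With clues 1–7, cello and piano are impossible for Cyrus's instrument.
With clues 1–8, drums is impossible for Cyrus's instrument.
That leaves guitar.

guitar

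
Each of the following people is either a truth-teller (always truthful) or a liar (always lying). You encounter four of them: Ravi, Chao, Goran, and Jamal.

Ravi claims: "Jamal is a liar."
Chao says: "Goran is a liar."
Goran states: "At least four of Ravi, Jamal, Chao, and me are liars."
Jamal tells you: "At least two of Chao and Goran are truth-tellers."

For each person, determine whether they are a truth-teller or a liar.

Consider Ravi. Suppose Ravi is a liar.
Then no assignment of the remaining roles makes every statement match its speaker's type — contradiction.
So Ravi is a truth-teller.
With that fixed, Goran's statement is false, so Goran is a liar.
With that fixed, Jamal's statement is false, so Jamal is a liar.
With that fixed, Chao's statement is true, so Chao is a truth-teller.

Ravi: truth-teller, Chao: truth-teller, Goran: liar, Jamal: liar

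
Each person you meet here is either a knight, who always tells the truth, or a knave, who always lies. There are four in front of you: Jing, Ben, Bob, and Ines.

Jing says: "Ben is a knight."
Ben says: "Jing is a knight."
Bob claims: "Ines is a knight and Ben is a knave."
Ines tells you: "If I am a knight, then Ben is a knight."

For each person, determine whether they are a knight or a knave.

Consider Jing. Suppose Jing is a knave.
Then no assignment of the remaining roles makes every statement match its speaker's type — contradiction.
So Jing is a knight.
With that fixed, Ben's statement is true, so Ben is a knight.
With that fixed, Bob's statement is false, so Bob is a knave.
With that fixed, Ines's statement is true, so Ines is a knight.

Jing: knight, Ben: knight, Bob: knave, Ines: knight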